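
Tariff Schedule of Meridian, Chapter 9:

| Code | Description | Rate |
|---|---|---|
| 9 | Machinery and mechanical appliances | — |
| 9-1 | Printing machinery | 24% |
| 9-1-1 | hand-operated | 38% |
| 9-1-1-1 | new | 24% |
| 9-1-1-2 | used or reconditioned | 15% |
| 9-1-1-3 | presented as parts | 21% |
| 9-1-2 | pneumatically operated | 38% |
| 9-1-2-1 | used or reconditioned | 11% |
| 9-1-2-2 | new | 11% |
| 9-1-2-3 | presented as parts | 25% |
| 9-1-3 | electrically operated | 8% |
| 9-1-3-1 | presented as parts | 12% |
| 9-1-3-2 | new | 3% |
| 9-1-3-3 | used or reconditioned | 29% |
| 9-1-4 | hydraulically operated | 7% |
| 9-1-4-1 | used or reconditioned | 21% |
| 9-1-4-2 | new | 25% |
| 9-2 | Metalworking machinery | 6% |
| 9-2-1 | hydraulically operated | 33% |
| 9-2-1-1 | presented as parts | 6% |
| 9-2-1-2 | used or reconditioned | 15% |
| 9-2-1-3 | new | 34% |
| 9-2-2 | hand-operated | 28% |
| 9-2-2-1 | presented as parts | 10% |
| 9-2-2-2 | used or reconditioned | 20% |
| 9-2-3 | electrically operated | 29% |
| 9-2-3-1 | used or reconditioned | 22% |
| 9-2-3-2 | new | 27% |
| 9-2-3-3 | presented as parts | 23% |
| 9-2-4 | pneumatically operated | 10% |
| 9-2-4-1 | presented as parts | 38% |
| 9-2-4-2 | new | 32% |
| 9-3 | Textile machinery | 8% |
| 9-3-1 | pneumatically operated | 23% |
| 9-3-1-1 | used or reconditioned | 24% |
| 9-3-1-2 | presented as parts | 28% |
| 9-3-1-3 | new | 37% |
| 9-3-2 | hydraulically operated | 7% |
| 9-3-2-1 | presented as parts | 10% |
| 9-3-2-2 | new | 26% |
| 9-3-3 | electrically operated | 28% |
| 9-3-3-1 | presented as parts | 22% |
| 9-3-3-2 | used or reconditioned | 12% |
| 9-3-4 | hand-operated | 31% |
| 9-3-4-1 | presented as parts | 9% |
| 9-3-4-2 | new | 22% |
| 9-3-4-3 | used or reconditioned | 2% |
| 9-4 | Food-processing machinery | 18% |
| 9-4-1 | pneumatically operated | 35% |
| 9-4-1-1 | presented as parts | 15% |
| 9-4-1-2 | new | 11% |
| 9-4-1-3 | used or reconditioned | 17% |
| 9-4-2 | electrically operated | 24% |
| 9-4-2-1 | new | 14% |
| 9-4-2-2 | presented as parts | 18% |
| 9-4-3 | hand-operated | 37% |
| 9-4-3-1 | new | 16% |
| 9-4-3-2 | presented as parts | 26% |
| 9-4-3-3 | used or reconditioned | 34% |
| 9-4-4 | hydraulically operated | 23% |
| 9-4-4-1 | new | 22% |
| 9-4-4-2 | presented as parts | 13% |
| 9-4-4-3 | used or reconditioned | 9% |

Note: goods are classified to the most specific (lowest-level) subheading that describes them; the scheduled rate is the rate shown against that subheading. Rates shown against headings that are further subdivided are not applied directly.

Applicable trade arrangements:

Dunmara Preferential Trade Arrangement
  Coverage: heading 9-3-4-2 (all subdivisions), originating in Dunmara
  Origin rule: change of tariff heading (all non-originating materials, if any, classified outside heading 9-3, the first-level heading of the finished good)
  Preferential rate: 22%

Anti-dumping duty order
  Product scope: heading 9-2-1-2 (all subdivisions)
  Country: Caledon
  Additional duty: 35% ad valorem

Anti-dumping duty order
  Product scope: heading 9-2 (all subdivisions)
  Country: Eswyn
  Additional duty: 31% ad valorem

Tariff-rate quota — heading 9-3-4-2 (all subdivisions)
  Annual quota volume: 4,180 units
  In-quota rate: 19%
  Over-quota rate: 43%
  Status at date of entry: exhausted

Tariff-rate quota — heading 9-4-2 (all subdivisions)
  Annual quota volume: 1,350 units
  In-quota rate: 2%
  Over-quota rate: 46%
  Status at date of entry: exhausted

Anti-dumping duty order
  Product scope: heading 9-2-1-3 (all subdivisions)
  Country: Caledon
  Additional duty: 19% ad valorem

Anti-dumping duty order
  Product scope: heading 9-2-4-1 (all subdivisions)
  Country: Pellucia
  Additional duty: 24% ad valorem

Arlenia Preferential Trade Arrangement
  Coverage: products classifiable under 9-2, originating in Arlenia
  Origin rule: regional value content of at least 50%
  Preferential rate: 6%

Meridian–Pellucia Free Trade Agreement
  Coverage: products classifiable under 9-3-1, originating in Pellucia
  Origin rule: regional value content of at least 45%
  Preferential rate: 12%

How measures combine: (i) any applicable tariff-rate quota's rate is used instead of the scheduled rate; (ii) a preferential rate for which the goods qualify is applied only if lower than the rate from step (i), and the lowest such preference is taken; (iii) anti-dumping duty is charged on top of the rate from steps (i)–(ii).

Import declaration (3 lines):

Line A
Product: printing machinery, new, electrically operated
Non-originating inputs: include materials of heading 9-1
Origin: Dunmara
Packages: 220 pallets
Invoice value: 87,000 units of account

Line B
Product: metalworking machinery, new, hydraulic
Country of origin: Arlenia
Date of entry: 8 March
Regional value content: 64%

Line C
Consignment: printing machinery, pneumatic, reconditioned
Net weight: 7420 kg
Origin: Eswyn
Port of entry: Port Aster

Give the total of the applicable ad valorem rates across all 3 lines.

20%

Line A: printing → 9-1; electrically operated → 9-1-3; new → 9-1-3-2. Scheduled 3%. Dunmara agreement on 9-3-4-2: 9-1-3-2 not covered. → 3%.
Line B: metalworking → 9-2; hydraulic → 9-2-1; new → 9-2-1-3. Scheduled 34%. Arlenia agreement on 9-2: RVC ≥ 50% → 6% available; preferential 6%. → 6%.
Line C: printing → 9-1; pneumatic → 9-1-2; reconditioned → 9-1-2-1. Scheduled 11%. No special measure applies. → 11%.
Sum: 3% + 6% + 11% = 20%.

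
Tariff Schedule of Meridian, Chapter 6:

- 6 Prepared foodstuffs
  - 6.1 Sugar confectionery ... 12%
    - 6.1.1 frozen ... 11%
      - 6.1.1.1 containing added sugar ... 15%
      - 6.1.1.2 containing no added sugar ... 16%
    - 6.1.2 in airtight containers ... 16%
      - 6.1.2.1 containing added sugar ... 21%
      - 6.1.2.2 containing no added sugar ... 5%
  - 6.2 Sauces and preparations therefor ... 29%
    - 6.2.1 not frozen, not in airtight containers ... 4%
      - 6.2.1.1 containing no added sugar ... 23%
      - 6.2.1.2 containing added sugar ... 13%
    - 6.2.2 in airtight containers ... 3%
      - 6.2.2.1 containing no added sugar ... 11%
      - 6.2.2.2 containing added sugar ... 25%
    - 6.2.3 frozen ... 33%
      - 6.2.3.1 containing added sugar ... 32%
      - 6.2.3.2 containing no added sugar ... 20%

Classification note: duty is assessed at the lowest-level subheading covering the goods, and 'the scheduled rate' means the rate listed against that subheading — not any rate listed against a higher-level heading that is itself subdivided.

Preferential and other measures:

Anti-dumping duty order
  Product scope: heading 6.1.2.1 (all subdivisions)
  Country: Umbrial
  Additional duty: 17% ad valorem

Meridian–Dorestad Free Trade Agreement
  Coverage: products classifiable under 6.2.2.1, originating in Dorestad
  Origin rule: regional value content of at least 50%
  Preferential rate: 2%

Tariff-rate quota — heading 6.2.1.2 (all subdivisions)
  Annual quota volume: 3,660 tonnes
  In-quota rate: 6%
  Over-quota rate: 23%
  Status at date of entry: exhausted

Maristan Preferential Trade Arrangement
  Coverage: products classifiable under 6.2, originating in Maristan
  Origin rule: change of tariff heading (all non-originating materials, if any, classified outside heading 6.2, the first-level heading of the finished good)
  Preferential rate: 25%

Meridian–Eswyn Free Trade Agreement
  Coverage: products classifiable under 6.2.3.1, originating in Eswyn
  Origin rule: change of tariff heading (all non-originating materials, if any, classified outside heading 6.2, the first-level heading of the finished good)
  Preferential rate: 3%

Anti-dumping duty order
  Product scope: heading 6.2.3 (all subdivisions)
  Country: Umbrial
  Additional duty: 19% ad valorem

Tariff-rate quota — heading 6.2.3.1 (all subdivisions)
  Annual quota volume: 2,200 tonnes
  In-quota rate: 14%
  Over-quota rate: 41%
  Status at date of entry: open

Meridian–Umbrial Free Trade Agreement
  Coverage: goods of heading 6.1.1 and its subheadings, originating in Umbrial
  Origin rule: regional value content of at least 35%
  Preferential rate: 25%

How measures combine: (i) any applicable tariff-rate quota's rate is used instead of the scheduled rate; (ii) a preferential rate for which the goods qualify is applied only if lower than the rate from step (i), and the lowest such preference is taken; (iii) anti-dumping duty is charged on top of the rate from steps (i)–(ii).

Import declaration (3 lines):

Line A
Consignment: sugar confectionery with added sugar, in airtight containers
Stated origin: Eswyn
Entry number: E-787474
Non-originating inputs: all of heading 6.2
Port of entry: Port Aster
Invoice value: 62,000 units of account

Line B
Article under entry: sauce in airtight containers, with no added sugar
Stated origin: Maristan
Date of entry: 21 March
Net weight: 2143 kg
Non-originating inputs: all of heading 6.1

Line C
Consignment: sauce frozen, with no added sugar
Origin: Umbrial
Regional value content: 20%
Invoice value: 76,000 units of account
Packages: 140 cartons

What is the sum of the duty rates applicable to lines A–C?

71%

Line A: sugar confectionery → 6.1; in airtight containers → 6.1.2; with added sugar → 6.1.2.1. Scheduled 21%. Eswyn agreement on 6.2.3.1: 6.1.2.1 not covered. → 21%.
Line B: sauce → 6.2; in airtight containers → 6.2.2; with no added sugar → 6.2.2.1. Scheduled 11%. Maristan agreement on 6.2: CTH met → 25% available; preference 25% not lower than 11% → no reduction. → 11%.
Line C: sauce → 6.2; frozen → 6.2.3; with no added sugar → 6.2.3.2. Scheduled 20%. Umbrial agreement on 6.1.1: 6.2.3.2 not covered; anti-dumping (Umbrial, 6.2.3): +19%; total 20% + 19% = 39%. → 39%.
Sum: 21% + 11% + 39% = 71%.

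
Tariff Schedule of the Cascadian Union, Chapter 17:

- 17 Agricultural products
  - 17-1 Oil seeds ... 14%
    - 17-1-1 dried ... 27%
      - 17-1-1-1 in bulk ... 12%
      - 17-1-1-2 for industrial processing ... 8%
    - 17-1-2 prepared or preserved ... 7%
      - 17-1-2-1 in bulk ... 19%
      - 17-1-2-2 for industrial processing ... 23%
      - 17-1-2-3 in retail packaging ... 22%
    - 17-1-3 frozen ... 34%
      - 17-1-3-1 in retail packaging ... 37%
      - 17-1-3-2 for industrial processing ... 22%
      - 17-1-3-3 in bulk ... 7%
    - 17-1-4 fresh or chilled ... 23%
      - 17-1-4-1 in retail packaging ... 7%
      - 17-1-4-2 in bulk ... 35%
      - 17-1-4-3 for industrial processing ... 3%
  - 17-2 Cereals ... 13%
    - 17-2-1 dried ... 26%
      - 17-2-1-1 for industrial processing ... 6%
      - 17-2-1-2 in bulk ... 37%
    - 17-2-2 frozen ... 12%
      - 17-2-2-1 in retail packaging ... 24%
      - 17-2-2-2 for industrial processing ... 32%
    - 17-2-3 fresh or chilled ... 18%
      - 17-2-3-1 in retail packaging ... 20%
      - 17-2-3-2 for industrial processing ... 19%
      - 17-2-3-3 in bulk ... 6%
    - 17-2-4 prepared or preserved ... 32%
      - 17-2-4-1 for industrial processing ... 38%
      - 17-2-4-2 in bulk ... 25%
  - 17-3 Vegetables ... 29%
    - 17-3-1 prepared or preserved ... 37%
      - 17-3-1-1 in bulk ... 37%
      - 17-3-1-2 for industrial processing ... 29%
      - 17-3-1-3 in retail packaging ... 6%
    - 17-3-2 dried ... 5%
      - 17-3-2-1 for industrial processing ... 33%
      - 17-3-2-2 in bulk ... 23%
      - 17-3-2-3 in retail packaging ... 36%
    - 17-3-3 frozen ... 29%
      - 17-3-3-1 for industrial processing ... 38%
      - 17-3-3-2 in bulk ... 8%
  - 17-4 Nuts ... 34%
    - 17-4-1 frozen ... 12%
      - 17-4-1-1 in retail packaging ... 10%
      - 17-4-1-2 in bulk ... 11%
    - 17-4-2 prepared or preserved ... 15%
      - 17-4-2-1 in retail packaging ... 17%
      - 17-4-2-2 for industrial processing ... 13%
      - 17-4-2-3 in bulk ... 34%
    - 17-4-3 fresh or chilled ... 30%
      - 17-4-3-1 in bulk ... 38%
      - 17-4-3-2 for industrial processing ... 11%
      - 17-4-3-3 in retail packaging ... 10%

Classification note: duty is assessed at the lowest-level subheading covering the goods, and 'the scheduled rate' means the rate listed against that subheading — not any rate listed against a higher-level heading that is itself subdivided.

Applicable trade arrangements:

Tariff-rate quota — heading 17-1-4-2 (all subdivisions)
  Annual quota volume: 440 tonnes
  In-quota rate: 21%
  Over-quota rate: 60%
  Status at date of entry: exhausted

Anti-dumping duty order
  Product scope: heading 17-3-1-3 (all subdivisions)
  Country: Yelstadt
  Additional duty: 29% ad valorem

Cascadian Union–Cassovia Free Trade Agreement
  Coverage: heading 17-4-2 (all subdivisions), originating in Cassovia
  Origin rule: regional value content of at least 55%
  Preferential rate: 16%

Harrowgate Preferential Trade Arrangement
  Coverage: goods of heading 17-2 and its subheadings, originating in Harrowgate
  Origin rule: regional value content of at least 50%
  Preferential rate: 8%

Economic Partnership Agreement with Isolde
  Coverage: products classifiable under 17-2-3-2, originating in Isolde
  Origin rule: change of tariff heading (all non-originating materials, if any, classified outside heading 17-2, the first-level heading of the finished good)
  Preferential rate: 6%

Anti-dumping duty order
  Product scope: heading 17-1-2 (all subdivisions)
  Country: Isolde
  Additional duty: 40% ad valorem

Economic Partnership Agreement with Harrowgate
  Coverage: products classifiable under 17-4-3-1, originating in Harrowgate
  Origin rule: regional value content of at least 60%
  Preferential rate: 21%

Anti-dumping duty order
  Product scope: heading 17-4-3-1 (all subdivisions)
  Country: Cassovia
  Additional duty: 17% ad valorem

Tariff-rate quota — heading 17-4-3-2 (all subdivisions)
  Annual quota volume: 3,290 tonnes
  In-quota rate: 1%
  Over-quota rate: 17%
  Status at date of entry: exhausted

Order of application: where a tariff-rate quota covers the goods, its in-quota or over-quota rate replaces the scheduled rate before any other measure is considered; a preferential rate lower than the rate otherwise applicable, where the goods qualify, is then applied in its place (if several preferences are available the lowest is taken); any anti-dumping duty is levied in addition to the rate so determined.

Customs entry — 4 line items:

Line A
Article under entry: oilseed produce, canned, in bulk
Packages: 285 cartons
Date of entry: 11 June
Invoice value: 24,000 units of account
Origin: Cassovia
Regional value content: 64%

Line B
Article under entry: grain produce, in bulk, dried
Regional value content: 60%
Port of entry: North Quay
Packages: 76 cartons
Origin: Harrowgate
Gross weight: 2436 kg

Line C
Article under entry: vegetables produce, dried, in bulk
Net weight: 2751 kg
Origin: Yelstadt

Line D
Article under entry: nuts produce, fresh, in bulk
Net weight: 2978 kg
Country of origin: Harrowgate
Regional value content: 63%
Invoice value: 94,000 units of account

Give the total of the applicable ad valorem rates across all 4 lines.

Line A: oilseed → 17-1; canned → 17-1-2; in bulk → 17-1-2-1. Scheduled 19%. Cassovia agreement on 17-4-2: 17-1-2-1 not covered. → 19%.
Line B: grain → 17-2; dried → 17-2-1; in bulk → 17-2-1-2. Scheduled 37%. Harrowgate agreement on 17-2: RVC ≥ 50% → 8% available; Harrowgate agreement on 17-4-3-1: 17-2-1-2 not covered; preferential 8%. → 8%.
Line C: vegetables → 17-3; dried → 17-3-2; in bulk → 17-3-2-2. Scheduled 23%. No special measure applies. → 23%.
Line D: nuts → 17-4; fresh → 17-4-3; in bulk → 17-4-3-1. Scheduled 38%. Harrowgate agreement on 17-2: 17-4-3-1 not covered; Harrowgate agreement on 17-4-3-1: RVC ≥ 60% → 21% available; preferential 21%. → 21%.
Sum: 19% + 8% + 23% + 21% = 71%.

71%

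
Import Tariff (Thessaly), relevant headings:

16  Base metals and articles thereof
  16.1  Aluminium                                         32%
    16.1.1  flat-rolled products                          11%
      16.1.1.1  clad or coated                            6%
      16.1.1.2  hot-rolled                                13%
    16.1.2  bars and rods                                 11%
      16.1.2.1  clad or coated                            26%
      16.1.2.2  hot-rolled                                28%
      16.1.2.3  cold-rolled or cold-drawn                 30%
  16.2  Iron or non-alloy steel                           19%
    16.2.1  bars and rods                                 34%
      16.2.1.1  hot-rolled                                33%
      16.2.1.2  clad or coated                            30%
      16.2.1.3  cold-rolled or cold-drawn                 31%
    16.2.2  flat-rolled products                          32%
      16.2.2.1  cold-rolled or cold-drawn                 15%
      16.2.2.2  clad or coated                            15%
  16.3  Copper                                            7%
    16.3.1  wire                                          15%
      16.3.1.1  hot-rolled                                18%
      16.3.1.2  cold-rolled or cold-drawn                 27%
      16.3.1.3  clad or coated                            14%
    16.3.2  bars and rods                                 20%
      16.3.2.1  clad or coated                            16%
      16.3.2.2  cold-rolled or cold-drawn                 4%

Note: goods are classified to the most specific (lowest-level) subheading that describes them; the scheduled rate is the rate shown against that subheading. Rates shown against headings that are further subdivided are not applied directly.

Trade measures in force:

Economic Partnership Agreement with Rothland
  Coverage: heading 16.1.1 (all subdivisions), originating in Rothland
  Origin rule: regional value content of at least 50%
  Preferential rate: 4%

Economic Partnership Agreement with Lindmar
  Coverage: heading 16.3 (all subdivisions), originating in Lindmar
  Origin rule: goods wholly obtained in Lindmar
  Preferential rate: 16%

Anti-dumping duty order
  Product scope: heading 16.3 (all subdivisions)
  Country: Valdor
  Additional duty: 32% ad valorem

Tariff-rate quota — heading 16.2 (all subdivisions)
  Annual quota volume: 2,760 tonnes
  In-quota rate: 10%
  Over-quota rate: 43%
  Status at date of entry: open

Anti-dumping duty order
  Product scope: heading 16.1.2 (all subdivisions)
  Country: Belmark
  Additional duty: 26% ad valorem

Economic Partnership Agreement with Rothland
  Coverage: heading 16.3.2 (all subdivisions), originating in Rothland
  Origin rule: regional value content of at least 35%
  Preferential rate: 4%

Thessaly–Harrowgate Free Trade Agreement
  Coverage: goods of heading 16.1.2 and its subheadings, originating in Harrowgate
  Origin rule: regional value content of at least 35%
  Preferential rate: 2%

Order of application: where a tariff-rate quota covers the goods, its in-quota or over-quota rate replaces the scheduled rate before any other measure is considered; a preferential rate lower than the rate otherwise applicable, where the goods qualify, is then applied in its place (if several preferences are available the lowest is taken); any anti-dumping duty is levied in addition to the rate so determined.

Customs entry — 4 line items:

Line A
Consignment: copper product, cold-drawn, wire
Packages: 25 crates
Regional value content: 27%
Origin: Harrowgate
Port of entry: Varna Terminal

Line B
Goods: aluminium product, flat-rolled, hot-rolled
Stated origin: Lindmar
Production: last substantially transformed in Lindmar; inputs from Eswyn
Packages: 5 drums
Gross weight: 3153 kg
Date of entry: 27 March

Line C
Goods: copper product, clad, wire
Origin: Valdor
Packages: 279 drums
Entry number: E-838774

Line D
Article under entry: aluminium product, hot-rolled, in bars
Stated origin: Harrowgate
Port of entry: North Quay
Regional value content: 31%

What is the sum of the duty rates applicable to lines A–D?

Line A: copper → 16.3; wire → 16.3.1; cold-drawn → 16.3.1.2. Scheduled 27%. Harrowgate agreement on 16.1.2: 16.3.1.2 not covered. → 27%.
Line B: aluminium → 16.1; flat-rolled → 16.1.1; hot-rolled → 16.1.1.2. Scheduled 13%. Lindmar agreement on 16.3: 16.1.1.2 not covered. → 13%.
Line C: copper → 16.3; wire → 16.3.1; clad → 16.3.1.3. Scheduled 14%. anti-dumping (Valdor, 16.3): +32%; total 14% + 32% = 46%. → 46%.
Line D: aluminium → 16.1; in bars → 16.1.2; hot-rolled → 16.1.2.2. Scheduled 28%. Harrowgate agreement on 16.1.2: RVC < 35%. → 28%.
Sum: 27% + 13% + 46% + 28% = 114%.

114%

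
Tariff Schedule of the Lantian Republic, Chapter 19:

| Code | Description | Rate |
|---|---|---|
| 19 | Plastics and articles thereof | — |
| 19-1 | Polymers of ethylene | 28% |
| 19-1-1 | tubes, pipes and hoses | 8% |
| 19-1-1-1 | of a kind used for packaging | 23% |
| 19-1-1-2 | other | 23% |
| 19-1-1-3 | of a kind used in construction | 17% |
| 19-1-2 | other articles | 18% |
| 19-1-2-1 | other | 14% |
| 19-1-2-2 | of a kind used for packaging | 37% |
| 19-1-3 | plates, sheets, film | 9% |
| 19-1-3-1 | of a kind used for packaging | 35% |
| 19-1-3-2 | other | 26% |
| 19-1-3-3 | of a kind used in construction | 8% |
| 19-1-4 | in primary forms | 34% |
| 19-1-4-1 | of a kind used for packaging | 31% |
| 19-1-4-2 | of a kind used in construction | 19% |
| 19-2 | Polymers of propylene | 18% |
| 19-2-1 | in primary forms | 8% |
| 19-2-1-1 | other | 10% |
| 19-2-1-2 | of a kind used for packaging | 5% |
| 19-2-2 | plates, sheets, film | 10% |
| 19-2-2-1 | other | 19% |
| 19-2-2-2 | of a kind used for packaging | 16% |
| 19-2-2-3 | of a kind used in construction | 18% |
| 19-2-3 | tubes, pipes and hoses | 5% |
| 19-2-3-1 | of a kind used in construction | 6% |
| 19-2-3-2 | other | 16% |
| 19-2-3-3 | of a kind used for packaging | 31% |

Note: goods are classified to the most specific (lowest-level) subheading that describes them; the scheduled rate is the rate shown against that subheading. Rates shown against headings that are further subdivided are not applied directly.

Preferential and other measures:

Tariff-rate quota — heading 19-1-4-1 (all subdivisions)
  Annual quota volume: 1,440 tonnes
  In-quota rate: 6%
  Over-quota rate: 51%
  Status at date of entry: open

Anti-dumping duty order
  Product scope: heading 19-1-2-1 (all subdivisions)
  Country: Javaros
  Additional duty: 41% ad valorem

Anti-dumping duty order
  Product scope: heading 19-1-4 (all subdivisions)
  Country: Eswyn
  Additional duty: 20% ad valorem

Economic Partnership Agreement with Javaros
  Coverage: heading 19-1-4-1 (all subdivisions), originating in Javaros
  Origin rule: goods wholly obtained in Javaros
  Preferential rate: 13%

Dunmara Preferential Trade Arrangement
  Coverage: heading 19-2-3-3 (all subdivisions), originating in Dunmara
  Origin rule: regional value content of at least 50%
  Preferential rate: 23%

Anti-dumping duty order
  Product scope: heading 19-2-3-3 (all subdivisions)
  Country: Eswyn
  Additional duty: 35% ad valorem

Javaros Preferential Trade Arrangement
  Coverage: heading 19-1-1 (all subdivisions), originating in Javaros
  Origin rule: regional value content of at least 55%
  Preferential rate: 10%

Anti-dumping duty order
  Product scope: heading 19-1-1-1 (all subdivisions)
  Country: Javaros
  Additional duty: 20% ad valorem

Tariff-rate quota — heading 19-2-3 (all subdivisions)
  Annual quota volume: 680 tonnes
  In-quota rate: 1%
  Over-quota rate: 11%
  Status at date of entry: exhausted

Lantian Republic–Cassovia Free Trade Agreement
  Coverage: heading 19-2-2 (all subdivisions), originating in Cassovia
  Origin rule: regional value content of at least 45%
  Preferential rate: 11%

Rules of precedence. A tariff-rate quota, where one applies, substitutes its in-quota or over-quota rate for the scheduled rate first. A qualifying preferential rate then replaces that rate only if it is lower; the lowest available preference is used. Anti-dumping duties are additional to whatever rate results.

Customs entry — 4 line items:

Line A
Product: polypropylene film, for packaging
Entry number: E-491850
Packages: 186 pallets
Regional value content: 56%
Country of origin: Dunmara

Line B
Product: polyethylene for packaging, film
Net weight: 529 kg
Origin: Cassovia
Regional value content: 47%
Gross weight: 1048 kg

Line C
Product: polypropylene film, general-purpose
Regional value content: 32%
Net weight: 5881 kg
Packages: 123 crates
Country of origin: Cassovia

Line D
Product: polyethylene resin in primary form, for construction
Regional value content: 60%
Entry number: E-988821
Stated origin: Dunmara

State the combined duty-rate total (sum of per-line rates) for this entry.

Line A: polypropylene → 19-2; film → 19-2-2; for packaging → 19-2-2-2. Scheduled 16%. Dunmara agreement on 19-2-3-3: 19-2-2-2 not covered. → 16%.
Line B: polyethylene → 19-1; film → 19-1-3; for packaging → 19-1-3-1. Scheduled 35%. Cassovia agreement on 19-2-2: 19-1-3-1 not covered. → 35%.
Line C: polypropylene → 19-2; film → 19-2-2; general-purpose → 19-2-2-1. Scheduled 19%. Cassovia agreement on 19-2-2: RVC < 45%. → 19%.
Line D: polyethylene → 19-1; resin in primary form → 19-1-4; for construction → 19-1-4-2. Scheduled 19%. Dunmara agreement on 19-2-3-3: 19-1-4-2 not covered. → 19%.
Sum: 16% + 35% + 19% + 19% = 89%.

89%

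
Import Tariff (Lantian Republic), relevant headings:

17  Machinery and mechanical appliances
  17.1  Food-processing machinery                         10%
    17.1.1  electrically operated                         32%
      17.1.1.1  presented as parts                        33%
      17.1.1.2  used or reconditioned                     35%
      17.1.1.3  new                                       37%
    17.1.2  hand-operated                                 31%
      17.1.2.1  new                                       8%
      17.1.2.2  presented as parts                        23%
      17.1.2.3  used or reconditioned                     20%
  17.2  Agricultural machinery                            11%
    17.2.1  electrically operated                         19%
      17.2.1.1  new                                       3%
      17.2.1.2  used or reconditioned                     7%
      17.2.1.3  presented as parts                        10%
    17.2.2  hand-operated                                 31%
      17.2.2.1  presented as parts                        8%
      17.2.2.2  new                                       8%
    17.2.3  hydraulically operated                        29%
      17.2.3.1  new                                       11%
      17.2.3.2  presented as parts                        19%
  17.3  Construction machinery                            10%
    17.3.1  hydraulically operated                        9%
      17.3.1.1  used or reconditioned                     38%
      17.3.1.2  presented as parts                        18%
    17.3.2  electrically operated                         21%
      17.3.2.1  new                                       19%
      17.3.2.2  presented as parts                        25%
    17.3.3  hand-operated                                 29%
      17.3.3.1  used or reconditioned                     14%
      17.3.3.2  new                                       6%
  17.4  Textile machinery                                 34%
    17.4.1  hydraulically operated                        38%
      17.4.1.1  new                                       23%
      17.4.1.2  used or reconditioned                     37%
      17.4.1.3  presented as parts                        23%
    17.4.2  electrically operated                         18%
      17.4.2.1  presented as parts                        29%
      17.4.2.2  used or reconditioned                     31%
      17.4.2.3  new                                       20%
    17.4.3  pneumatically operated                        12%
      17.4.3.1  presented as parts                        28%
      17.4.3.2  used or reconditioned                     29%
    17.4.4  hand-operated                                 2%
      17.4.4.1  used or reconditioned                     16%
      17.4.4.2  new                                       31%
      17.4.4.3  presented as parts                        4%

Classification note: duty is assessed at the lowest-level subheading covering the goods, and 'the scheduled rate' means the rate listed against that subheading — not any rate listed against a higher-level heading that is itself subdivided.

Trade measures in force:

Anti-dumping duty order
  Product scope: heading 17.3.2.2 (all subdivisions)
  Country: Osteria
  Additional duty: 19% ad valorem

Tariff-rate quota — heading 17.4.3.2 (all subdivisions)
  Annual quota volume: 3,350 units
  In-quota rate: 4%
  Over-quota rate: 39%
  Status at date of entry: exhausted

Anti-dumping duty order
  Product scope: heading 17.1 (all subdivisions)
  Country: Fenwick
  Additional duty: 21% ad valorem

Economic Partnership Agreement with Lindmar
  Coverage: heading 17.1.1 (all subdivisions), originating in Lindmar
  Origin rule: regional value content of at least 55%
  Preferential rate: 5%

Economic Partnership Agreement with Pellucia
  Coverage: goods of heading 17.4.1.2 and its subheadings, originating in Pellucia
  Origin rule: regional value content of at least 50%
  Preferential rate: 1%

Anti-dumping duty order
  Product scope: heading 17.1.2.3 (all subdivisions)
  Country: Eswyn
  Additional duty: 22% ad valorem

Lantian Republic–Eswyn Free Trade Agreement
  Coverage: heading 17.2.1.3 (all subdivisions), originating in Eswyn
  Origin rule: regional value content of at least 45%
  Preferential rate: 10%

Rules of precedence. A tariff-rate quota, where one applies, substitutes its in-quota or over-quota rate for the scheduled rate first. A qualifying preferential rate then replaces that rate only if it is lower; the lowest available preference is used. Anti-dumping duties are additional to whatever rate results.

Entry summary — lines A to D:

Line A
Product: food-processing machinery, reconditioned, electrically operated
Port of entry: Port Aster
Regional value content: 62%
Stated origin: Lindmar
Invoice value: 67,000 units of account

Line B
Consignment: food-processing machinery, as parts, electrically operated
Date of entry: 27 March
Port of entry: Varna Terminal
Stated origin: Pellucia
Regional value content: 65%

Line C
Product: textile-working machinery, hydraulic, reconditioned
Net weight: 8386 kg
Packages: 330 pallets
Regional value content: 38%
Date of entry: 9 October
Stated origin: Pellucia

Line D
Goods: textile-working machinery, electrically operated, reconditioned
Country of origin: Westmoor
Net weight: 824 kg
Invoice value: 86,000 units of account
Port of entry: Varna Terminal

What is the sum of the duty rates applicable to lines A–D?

106%

Line A: food-processing → 17.1; electrically operated → 17.1.1; reconditioned → 17.1.1.2. Scheduled 35%. Lindmar agreement on 17.1.1: RVC ≥ 55% → 5% available; preferential 5%. → 5%.
Line B: food-processing → 17.1; electrically operated → 17.1.1; as parts → 17.1.1.1. Scheduled 33%. Pellucia agreement on 17.4.1.2: 17.1.1.1 not covered. → 33%.
Line C: textile-working → 17.4; hydraulic → 17.4.1; reconditioned → 17.4.1.2. Scheduled 37%. Pellucia agreement on 17.4.1.2: RVC < 50%. → 37%.
Line D: textile-working → 17.4; electrically operated → 17.4.2; reconditioned → 17.4.2.2. Scheduled 31%. No special measure applies. → 31%.
Sum: 5% + 33% + 37% + 31% = 106%.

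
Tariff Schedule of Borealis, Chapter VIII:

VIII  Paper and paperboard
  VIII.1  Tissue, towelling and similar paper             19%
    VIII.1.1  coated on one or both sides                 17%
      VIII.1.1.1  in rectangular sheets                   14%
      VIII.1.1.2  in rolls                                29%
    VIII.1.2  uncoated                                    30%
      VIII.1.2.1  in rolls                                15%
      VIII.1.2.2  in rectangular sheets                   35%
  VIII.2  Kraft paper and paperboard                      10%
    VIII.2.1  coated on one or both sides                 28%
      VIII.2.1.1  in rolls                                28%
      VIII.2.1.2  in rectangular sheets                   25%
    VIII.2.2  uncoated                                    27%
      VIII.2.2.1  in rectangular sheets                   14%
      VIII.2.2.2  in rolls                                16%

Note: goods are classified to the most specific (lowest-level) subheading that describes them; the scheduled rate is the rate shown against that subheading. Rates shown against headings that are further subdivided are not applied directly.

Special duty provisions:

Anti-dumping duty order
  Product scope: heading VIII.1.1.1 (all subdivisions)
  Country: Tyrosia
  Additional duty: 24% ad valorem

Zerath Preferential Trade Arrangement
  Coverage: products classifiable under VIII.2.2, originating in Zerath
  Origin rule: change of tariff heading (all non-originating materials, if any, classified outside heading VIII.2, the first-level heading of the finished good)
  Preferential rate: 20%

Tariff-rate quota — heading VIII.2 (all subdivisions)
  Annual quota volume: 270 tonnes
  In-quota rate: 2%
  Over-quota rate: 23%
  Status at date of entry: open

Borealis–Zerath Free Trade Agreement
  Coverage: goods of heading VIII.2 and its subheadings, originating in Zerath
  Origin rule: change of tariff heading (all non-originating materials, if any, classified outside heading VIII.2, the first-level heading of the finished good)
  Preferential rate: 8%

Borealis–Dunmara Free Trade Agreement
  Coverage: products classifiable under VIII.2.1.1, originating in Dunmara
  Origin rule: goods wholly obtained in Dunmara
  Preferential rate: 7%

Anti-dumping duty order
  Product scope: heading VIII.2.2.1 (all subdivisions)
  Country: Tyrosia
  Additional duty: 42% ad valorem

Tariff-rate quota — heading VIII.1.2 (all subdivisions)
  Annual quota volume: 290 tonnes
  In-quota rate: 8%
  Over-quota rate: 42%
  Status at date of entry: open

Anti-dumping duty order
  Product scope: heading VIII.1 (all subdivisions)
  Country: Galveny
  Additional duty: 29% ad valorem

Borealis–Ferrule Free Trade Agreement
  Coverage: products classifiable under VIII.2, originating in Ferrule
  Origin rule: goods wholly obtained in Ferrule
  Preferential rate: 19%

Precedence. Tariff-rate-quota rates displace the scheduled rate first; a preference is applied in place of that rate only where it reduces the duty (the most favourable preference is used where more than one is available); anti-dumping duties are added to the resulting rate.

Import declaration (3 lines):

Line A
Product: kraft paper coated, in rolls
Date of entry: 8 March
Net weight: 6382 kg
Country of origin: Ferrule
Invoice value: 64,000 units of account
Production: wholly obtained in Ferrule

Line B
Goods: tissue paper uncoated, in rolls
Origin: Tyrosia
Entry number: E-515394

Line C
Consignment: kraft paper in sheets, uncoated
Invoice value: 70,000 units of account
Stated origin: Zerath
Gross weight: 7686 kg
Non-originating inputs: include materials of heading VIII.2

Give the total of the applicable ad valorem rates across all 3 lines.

12%

Line A: kraft paper → VIII.2; coated → VIII.2.1; in rolls → VIII.2.1.1. Scheduled 28%. quota on VIII.2 open → in-quota 2%; Ferrule agreement on VIII.2: wholly obtained → 19% available; preference 19% not lower than 2% → no reduction. → 2%.
Line B: tissue paper → VIII.1; uncoated → VIII.1.2; in rolls → VIII.1.2.1. Scheduled 15%. quota on VIII.1.2 open → in-quota 8%. → 8%.
Line C: kraft paper → VIII.2; uncoated → VIII.2.2; in sheets → VIII.2.2.1. Scheduled 14%. quota on VIII.2 open → in-quota 2%; Zerath agreement on VIII.2.2: CTH not met; Zerath agreement on VIII.2: CTH not met. → 2%.
Sum: 2% + 8% + 2% = 12%.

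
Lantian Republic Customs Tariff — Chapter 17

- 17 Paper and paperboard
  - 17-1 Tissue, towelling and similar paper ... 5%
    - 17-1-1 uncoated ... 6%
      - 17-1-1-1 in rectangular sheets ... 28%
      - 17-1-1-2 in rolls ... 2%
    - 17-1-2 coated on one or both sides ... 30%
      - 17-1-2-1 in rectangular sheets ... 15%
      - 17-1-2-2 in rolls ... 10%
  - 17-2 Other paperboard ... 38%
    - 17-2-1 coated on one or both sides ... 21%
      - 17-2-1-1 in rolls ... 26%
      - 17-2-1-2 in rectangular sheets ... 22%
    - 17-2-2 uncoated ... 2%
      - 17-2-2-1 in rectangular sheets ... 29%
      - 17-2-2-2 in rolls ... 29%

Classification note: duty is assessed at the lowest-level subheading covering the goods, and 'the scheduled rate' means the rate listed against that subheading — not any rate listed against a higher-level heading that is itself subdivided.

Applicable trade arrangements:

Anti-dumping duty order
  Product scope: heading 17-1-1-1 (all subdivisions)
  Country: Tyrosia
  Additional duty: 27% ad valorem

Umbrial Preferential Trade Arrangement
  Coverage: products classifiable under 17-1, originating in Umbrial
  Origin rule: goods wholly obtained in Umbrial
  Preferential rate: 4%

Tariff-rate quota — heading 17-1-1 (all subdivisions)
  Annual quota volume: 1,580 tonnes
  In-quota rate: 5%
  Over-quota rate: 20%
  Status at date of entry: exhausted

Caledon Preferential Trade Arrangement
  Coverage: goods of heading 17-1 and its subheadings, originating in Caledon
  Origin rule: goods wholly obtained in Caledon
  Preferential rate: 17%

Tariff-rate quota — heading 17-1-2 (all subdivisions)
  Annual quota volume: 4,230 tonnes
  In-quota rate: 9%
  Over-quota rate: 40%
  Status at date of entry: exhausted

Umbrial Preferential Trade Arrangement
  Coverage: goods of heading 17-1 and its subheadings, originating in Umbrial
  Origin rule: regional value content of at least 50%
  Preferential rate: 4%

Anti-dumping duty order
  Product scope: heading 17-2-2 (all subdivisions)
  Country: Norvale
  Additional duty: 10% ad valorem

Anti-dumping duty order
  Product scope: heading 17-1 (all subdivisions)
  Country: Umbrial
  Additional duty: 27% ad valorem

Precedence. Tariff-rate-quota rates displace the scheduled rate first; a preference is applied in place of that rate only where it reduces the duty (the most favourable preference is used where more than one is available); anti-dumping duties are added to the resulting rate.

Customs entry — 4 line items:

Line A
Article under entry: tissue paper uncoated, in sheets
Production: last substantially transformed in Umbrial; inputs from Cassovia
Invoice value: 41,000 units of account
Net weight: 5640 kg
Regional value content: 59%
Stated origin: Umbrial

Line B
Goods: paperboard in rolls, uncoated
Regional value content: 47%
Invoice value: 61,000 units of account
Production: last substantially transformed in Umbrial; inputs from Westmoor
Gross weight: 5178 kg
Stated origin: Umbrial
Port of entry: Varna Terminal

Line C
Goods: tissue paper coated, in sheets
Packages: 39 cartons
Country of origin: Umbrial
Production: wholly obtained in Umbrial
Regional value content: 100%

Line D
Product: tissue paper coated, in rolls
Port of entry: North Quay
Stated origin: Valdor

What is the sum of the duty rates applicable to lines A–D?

131%

Line A: tissue paper → 17-1; uncoated → 17-1-1; in sheets → 17-1-1-1. Scheduled 28%. quota on 17-1-1 exhausted → over-quota 20%; Umbrial agreement on 17-1: not wholly obtained; Umbrial agreement on 17-1: RVC ≥ 50% → 4% available; preferential 4%; anti-dumping (Umbrial, 17-1): +27%; total 4% + 27% = 31%. → 31%.
Line B: paperboard → 17-2; uncoated → 17-2-2; in rolls → 17-2-2-2. Scheduled 29%. Umbrial agreement on 17-1: 17-2-2-2 not covered; Umbrial agreement on 17-1: 17-2-2-2 not covered. → 29%.
Line C: tissue paper → 17-1; coated → 17-1-2; in sheets → 17-1-2-1. Scheduled 15%. quota on 17-1-2 exhausted → over-quota 40%; Umbrial agreement on 17-1: wholly obtained → 4% available; Umbrial agreement on 17-1: RVC ≥ 50% → 4% available; preferential 4%; anti-dumping (Umbrial, 17-1): +27%; total 4% + 27% = 31%. → 31%.
Line D: tissue paper → 17-1; coated → 17-1-2; in rolls → 17-1-2-2. Scheduled 10%. quota on 17-1-2 exhausted → over-quota 40%. → 40%.
Sum: 31% + 29% + 31% + 40% = 131%.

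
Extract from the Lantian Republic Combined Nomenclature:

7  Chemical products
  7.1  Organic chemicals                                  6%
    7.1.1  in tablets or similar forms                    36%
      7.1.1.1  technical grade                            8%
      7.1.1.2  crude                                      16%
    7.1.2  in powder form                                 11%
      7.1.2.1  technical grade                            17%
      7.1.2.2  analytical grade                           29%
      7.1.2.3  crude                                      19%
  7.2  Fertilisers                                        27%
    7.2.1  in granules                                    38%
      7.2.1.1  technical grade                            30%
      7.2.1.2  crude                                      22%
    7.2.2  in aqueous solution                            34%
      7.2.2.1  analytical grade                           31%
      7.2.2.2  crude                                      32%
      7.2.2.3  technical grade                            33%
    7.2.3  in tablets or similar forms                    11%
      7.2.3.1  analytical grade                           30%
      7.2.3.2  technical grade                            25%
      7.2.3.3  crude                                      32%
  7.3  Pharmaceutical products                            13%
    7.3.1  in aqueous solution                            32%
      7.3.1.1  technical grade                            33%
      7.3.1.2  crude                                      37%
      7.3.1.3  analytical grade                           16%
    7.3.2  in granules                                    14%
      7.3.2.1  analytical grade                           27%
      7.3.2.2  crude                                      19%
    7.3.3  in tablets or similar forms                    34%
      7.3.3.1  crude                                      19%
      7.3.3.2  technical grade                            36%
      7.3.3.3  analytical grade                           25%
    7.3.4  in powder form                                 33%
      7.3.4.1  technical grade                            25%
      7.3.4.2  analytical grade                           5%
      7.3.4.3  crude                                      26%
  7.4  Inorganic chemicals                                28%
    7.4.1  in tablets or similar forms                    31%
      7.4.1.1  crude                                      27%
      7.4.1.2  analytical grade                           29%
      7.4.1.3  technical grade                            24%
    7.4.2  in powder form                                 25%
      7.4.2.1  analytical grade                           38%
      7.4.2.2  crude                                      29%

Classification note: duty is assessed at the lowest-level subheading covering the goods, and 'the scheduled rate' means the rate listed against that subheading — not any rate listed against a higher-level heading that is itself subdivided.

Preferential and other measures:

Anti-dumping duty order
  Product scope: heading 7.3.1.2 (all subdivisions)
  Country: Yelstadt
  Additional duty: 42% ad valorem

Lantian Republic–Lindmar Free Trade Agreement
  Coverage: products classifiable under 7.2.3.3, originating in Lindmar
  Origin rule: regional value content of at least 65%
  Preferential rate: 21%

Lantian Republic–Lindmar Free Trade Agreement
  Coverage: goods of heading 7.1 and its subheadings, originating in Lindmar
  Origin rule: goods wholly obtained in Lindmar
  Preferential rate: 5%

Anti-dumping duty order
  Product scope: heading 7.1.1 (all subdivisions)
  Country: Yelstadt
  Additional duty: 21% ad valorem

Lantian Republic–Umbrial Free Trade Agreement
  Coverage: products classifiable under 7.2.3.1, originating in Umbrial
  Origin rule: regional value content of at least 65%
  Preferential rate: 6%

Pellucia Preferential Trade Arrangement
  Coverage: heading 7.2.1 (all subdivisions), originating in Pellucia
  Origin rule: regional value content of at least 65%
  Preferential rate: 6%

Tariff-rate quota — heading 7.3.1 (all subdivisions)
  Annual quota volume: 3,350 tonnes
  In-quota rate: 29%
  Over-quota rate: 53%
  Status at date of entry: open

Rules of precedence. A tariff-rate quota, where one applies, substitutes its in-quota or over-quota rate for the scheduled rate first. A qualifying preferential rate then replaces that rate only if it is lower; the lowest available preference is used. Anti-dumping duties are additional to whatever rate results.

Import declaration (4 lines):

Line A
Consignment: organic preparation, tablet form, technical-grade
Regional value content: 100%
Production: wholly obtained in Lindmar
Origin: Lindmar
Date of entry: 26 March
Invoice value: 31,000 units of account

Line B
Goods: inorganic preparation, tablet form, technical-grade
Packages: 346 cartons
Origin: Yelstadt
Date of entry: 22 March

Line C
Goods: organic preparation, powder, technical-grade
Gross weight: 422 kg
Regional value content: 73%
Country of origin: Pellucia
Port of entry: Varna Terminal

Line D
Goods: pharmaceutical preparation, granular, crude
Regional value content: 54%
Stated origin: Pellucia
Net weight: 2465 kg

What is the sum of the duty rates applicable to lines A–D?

65%

Line A: organic → 7.1; tablet form → 7.1.1; technical-grade → 7.1.1.1. Scheduled 8%. Lindmar agreement on 7.2.3.3: 7.1.1.1 not covered; Lindmar agreement on 7.1: wholly obtained → 5% available; preferential 5%. → 5%.
Line B: inorganic → 7.4; tablet form → 7.4.1; technical-grade → 7.4.1.3. Scheduled 24%. No special measure applies. → 24%.
Line C: organic → 7.1; powder → 7.1.2; technical-grade → 7.1.2.1. Scheduled 17%. Pellucia agreement on 7.2.1: 7.1.2.1 not covered. → 17%.
Line D: pharmaceutical → 7.3; granular → 7.3.2; crude → 7.3.2.2. Scheduled 19%. Pellucia agreement on 7.2.1: 7.3.2.2 not covered. → 19%.
Sum: 5% + 24% + 17% + 19% = 65%.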